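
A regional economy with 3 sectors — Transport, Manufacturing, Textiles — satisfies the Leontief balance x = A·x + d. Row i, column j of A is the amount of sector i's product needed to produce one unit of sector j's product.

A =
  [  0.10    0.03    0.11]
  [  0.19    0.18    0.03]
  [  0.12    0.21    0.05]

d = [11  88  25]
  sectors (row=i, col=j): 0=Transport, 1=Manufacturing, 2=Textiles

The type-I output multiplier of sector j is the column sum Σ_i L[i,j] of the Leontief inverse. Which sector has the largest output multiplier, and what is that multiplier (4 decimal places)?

Transport (1.6231)

Form M = I − A:
  [  0.90   -0.03   -0.11]
  [ -0.19    0.82   -0.03]
  [ -0.12   -0.21    0.95]
Leontief inverse L = M⁻¹:
  [  1.1453    0.0765    0.1350]
  [  0.2729    1.2477    0.0710]
  [  0.2050    0.2855    1.0854]
Total output x = L · d:
  x_0 = 1.1453·11 + 0.0765·88 + 0.1350·25 = 22.7036
  x_1 = 0.2729·11 + 1.2477·88 + 0.0710·25 = 114.5719
  x_2 = 0.2050·11 + 0.2855·88 + 1.0854·25 = 54.5100
Output multipliers (column sums of L):
  Transport: 1.6231
  Manufacturing: 1.6096
  Textiles: 1.2914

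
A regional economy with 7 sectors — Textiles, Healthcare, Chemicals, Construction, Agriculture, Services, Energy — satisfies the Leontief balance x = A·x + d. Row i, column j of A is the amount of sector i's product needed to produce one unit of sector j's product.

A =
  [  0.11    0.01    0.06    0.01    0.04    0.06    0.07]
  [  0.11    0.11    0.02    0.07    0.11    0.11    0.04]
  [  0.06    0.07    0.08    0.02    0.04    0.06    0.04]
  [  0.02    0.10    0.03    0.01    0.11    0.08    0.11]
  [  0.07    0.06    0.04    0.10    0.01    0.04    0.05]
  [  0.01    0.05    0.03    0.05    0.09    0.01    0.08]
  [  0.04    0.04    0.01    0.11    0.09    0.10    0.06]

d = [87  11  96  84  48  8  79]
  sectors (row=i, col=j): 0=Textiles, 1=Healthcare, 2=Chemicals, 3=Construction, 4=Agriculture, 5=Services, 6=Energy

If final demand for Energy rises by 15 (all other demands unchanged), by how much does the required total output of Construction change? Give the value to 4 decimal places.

Form M = I − A:
  [  0.89   -0.01   -0.06   -0.01   -0.04   -0.06   -0.07]
  [ -0.11    0.89   -0.02   -0.07   -0.11   -0.11   -0.04]
  [ -0.06   -0.07    0.92   -0.02   -0.04   -0.06   -0.04]
  [ -0.02   -0.10   -0.03    0.99   -0.11   -0.08   -0.11]
  [ -0.07   -0.06   -0.04   -0.10    0.99   -0.04   -0.05]
  [ -0.01   -0.05   -0.03   -0.05   -0.09    0.99   -0.08]
  [ -0.04   -0.04   -0.01   -0.11   -0.09   -0.10    0.94]
Leontief inverse L = M⁻¹:
  [  1.1471    0.0396    0.0847    0.0407    0.0773    0.0964    0.1078]
  [  0.1717    1.1700    0.0551    0.1237    0.1779    0.1714    0.1034]
  [  0.1003    0.1088    1.1053    0.0532    0.0830    0.1007    0.0784]
  [  0.0680    0.1505    0.0557    1.0637    0.1664    0.1329    0.1585]
  [  0.1082    0.1013    0.0634    0.1312    1.0591    0.0845    0.0940]
  [  0.0430    0.0868    0.0486    0.0863    0.1288    1.0491    0.1152]
  [  0.0801    0.0892    0.0355    0.1538    0.1463    0.1477    1.1134]
Total output x = L · d:
  x_0 = 1.1471·87 + 0.0396·11 + 0.0847·96 + 0.0407·84 + 0.0773·48 + 0.0964·8 + 0.1078·79 = 124.7801
  x_1 = 0.1717·87 + 1.1700·11 + 0.0551·96 + 0.1237·84 + 0.1779·48 + 0.1714·8 + 0.1034·79 = 61.5685
  x_2 = 0.1003·87 + 0.1088·11 + 1.1053·96 + 0.0532·84 + 0.0830·48 + 0.1007·8 + 0.0784·79 = 131.4902
  x_3 = 0.0680·87 + 0.1505·11 + 0.0557·96 + 1.0637·84 + 0.1664·48 + 0.1329·8 + 0.1585·79 = 123.8296
  x_4 = 0.1082·87 + 0.1013·11 + 0.0634·96 + 0.1312·84 + 1.0591·48 + 0.0845·8 + 0.0940·79 = 86.5705
  x_5 = 0.0430·87 + 0.0868·11 + 0.0486·96 + 0.0863·84 + 0.1288·48 + 1.0491·8 + 0.1152·79 = 40.2916
  x_6 = 0.0801·87 + 0.0892·11 + 0.0355·96 + 0.1538·84 + 0.1463·48 + 0.1477·8 + 1.1134·79 = 120.4368
Δx_3 = L[3,6] · Δd_6 = 0.1585 · 15 = 2.3770

2.3770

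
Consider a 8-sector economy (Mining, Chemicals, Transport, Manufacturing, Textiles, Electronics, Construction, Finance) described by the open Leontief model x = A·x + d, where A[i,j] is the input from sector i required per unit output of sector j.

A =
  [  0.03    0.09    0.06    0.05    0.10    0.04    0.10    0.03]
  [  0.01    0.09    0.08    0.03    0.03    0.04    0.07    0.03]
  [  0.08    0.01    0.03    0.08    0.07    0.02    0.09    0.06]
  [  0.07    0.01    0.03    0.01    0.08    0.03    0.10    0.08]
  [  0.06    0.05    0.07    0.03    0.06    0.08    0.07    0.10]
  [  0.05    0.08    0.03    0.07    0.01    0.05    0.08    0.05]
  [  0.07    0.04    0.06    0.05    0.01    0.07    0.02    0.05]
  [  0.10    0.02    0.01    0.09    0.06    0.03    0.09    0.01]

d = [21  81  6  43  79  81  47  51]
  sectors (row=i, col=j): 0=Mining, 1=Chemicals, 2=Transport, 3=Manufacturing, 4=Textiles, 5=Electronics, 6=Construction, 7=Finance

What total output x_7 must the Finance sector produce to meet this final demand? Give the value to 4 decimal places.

Form M = I − A:
  [  0.97   -0.09   -0.06   -0.05   -0.10   -0.04   -0.10   -0.03]
  [ -0.01    0.91   -0.08   -0.03   -0.03   -0.04   -0.07   -0.03]
  [ -0.08   -0.01    0.97   -0.08   -0.07   -0.02   -0.09   -0.06]
  [ -0.07   -0.01   -0.03    0.99   -0.08   -0.03   -0.10   -0.08]
  [ -0.06   -0.05   -0.07   -0.03    0.94   -0.08   -0.07   -0.10]
  [ -0.05   -0.08   -0.03   -0.07   -0.01    0.95   -0.08   -0.05]
  [ -0.07   -0.04   -0.06   -0.05   -0.01   -0.07    0.98   -0.05]
  [ -0.10   -0.02   -0.01   -0.09   -0.06   -0.03   -0.09    0.99]
Leontief inverse L = M⁻¹:
  [  1.0804    0.1330    0.1043    0.0924    0.1424    0.0826    0.1628    0.0773]
  [  0.0477    1.1215    0.1119    0.0638    0.0606    0.0694    0.1175    0.0629]
  [  0.1281    0.0457    1.0664    0.1182    0.1132    0.0572    0.1484    0.1013]
  [  0.1152    0.0451    0.0644    1.0490    0.1175    0.0660    0.1524    0.1164]
  [  0.1155    0.0943    0.1111    0.0799    1.1062    0.1217    0.1391    0.1445]
  [  0.0911    0.1163    0.0644    0.1057    0.0455    1.0824    0.1337    0.0848]
  [  0.1077    0.0725    0.0887    0.0846    0.0452    0.0975    1.0720    0.0813]
  [  0.1414    0.0565    0.0462    0.1229    0.1000    0.0654    0.1441    1.0495]
Total output x = L · d:
  x_0 = 1.0804·21 + 0.1330·81 + 0.1043·6 + 0.0924·43 + 0.1424·79 + 0.0826·81 + 0.1628·47 + 0.0773·51 = 67.5902
  x_1 = 0.0477·21 + 1.1215·81 + 0.1119·6 + 0.0638·43 + 0.0606·79 + 0.0694·81 + 0.1175·47 + 0.0629·51 = 114.4025
  x_2 = 0.1281·21 + 0.0457·81 + 1.0664·6 + 0.1182·43 + 0.1132·79 + 0.0572·81 + 0.1484·47 + 0.1013·51 = 43.5816
  x_3 = 0.1152·21 + 0.0451·81 + 0.0644·6 + 1.0490·43 + 0.1175·79 + 0.0660·81 + 0.1524·47 + 0.1164·51 = 79.3040
  x_4 = 0.1155·21 + 0.0943·81 + 0.1111·6 + 0.0799·43 + 1.1062·79 + 0.1217·81 + 0.1391·47 + 0.1445·51 = 125.3172
  x_5 = 0.0911·21 + 0.1163·81 + 0.0644·6 + 0.1057·43 + 0.0455·79 + 1.0824·81 + 0.1337·47 + 0.0848·51 = 118.1453
  x_6 = 0.1077·21 + 0.0725·81 + 0.0887·6 + 0.0846·43 + 0.0452·79 + 0.0975·81 + 1.0720·47 + 0.0813·51 = 78.3068
  x_7 = 0.1414·21 + 0.0565·81 + 0.0462·6 + 0.1229·43 + 0.1000·79 + 0.0654·81 + 0.1441·47 + 1.0495·51 = 86.5972

86.5972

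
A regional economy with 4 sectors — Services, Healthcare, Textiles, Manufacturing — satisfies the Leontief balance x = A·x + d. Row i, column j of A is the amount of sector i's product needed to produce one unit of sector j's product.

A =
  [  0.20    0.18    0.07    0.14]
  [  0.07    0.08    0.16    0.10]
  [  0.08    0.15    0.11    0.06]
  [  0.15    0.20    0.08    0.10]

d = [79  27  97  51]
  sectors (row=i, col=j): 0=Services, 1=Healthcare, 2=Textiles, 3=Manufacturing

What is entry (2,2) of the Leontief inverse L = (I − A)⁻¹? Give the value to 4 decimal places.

Form M = I − A:
  [  0.80   -0.18   -0.07   -0.14]
  [ -0.07    0.92   -0.16   -0.10]
  [ -0.08   -0.15    0.89   -0.06]
  [ -0.15   -0.20   -0.08    0.90]
Leontief inverse L = M⁻¹:
  [  1.3492    0.3524    0.1930    0.2619]
  [  0.1617    1.1962    0.2434    0.1743]
  [  0.1671    0.2567    1.1949    0.1342]
  [  0.2757    0.3474    0.1925    1.2054]
Total output x = L · d:
  x_0 = 1.3492·79 + 0.3524·27 + 0.1930·97 + 0.2619·51 = 148.1839
  x_1 = 0.1617·79 + 1.1962·27 + 0.2434·97 + 0.1743·51 = 77.5705
  x_2 = 0.1671·79 + 0.2567·27 + 1.1949·97 + 0.1342·51 = 142.8859
  x_3 = 0.2757·79 + 0.3474·27 + 0.1925·97 + 1.2054·51 = 111.3029

L[2,2] = 1.1949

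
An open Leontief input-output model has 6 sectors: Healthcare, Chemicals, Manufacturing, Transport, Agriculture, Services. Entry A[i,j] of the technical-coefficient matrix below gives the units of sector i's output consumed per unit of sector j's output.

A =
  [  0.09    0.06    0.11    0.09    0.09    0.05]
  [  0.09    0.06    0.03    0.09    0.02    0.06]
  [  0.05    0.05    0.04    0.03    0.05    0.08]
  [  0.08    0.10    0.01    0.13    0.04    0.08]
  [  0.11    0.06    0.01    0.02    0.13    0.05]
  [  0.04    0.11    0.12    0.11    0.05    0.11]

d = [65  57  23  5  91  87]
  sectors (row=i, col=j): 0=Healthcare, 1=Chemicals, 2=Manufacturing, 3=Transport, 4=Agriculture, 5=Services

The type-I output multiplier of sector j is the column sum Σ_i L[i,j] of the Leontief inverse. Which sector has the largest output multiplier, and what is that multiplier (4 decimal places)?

Form M = I − A:
  [  0.91   -0.06   -0.11   -0.09   -0.09   -0.05]
  [ -0.09    0.94   -0.03   -0.09   -0.02   -0.06]
  [ -0.05   -0.05    0.96   -0.03   -0.05   -0.08]
  [ -0.08   -0.10   -0.01    0.87   -0.04   -0.08]
  [ -0.11   -0.06   -0.01   -0.02    0.87   -0.05]
  [ -0.04   -0.11   -0.12   -0.11   -0.05    0.89]
Leontief inverse L = M⁻¹:
  [  1.1550    0.1202    0.1528    0.1542    0.1444    0.1087]
  [  0.1373    1.1074    0.0655    0.1455    0.0561    0.1045]
  [  0.0893    0.0895    1.0711    0.0723    0.0830    0.1185]
  [  0.1405    0.1608    0.0515    1.2015    0.0843    0.1361]
  [  0.1659    0.1067    0.0470    0.0687    1.1803    0.0932]
  [  0.1076    0.1802    0.1684    0.1870    0.1013    1.1794]
Total output x = L · d:
  x_0 = 1.1550·65 + 0.1202·57 + 0.1528·23 + 0.1542·5 + 0.1444·91 + 0.1087·87 = 108.8034
  x_1 = 0.1373·65 + 1.1074·57 + 0.0655·23 + 0.1455·5 + 0.0561·91 + 0.1045·87 = 88.4748
  x_2 = 0.0893·65 + 0.0895·57 + 1.0711·23 + 0.0723·5 + 0.0830·91 + 0.1185·87 = 53.7675
  x_3 = 0.1405·65 + 0.1608·57 + 0.0515·23 + 1.2015·5 + 0.0843·91 + 0.1361·87 = 45.0048
  x_4 = 0.1659·65 + 0.1067·57 + 0.0470·23 + 0.0687·5 + 1.1803·91 + 0.0932·87 = 133.8046
  x_5 = 0.1076·65 + 0.1802·57 + 0.1684·23 + 0.1870·5 + 0.1013·91 + 1.1794·87 = 133.9070
Output multipliers (column sums of L):
  Healthcare: 1.7957
  Chemicals: 1.7648
  Manufacturing: 1.5564
  Transport: 1.8294
  Agriculture: 1.6493
  Services: 1.7404

Transport (1.8294)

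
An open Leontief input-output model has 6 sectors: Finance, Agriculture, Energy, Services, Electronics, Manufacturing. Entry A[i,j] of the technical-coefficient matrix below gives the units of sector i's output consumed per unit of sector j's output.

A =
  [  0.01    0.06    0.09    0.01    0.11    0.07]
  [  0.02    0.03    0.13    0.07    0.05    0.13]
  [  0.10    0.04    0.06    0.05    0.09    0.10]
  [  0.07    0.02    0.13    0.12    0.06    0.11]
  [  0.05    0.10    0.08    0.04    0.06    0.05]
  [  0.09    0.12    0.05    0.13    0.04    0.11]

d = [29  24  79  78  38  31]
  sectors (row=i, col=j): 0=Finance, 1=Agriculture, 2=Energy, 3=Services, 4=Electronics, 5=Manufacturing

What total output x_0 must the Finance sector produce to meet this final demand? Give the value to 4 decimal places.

58.0818

Form M = I − A:
  [  0.99   -0.06   -0.09   -0.01   -0.11   -0.07]
  [ -0.02    0.97   -0.13   -0.07   -0.05   -0.13]
  [ -0.10   -0.04    0.94   -0.05   -0.09   -0.10]
  [ -0.07   -0.02   -0.13    0.88   -0.06   -0.11]
  [ -0.05   -0.10   -0.08   -0.04    0.94   -0.05]
  [ -0.09   -0.12   -0.05   -0.13   -0.04    0.89]
Leontief inverse L = M⁻¹:
  [  1.0497    0.1034    0.1420    0.0541    0.1509    0.1288]
  [  0.0751    1.0827    0.1952    0.1335    0.1025    0.2082]
  [  0.1462    0.0939    1.1268    0.1053    0.1441    0.1729]
  [  0.1314    0.0788    0.2094    1.1911    0.1241    0.1996]
  [  0.0897    0.1416    0.1406    0.0878    1.1059    0.1165]
  [  0.1477    0.1796    0.1409    0.2073    0.1050    1.2088]
Total output x = L · d:
  x_0 = 1.0497·29 + 0.1034·24 + 0.1420·79 + 0.0541·78 + 0.1509·38 + 0.1288·31 = 58.0818
  x_1 = 0.0751·29 + 1.0827·24 + 0.1952·79 + 0.1335·78 + 0.1025·38 + 0.2082·31 = 64.3441
  x_2 = 0.1462·29 + 0.0939·24 + 1.1268·79 + 0.1053·78 + 0.1441·38 + 0.1729·31 = 114.5568
  x_3 = 0.1314·29 + 0.0788·24 + 0.2094·79 + 1.1911·78 + 0.1241·38 + 0.1996·31 = 126.0563
  x_4 = 0.0897·29 + 0.1416·24 + 0.1406·79 + 0.0878·78 + 1.1059·38 + 0.1165·31 = 69.5884
  x_5 = 0.1477·29 + 0.1796·24 + 0.1409·79 + 0.2073·78 + 0.1050·38 + 1.2088·31 = 77.3566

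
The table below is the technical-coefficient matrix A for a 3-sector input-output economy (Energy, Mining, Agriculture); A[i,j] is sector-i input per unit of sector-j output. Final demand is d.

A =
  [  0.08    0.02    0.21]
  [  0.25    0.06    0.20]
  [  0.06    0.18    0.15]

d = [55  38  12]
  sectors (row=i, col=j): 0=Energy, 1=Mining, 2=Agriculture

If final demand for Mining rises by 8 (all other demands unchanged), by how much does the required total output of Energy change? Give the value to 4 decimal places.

0.6484

Form M = I − A:
  [  0.92   -0.02   -0.21]
  [ -0.25    0.94   -0.20]
  [ -0.06   -0.18    0.85]
Leontief inverse L = M⁻¹:
  [  1.1284    0.0810    0.2979]
  [  0.3320    1.1379    0.3498]
  [  0.1500    0.2467    1.2716]
Total output x = L · d:
  x_0 = 1.1284·55 + 0.0810·38 + 0.2979·12 = 68.7161
  x_1 = 0.3320·55 + 1.1379·38 + 0.3498·12 = 65.6969
  x_2 = 0.1500·55 + 0.2467·38 + 1.2716·12 = 32.8805
Δx_0 = L[0,1] · Δd_1 = 0.0810 · 8 = 0.6484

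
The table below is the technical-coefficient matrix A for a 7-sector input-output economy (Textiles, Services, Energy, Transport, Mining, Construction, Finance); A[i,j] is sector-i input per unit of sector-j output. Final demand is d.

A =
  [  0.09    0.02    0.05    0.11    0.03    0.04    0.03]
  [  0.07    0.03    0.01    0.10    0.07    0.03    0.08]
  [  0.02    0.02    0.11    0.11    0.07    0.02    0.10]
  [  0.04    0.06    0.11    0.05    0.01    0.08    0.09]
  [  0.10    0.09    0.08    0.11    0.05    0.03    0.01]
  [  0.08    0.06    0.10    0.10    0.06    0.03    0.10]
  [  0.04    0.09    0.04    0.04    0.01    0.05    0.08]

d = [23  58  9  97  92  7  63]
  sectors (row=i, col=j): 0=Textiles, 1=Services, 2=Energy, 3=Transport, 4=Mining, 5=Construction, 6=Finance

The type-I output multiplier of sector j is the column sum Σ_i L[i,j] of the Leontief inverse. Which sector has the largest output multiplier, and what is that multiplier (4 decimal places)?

Transport (2.0553)

Form M = I − A:
  [  0.91   -0.02   -0.05   -0.11   -0.03   -0.04   -0.03]
  [ -0.07    0.97   -0.01   -0.10   -0.07   -0.03   -0.08]
  [ -0.02   -0.02    0.89   -0.11   -0.07   -0.02   -0.10]
  [ -0.04   -0.06   -0.11    0.95   -0.01   -0.08   -0.09]
  [ -0.10   -0.09   -0.08   -0.11    0.95   -0.03   -0.01]
  [ -0.08   -0.06   -0.10   -0.10   -0.06    0.97   -0.10]
  [ -0.04   -0.09   -0.04   -0.04   -0.01   -0.05    0.92]
Leontief inverse L = M⁻¹:
  [  1.1277    0.0518    0.1003    0.1644    0.0537    0.0693    0.0764]
  [  0.1114    1.0681    0.0582    0.1546    0.0933    0.0609    0.1256]
  [  0.0610    0.0635    1.1714    0.1733    0.0998    0.0542    0.1588]
  [  0.0813    0.0989    0.1665    1.1147    0.0424    0.1109    0.1509]
  [  0.1487    0.1281    0.1401    0.1821    1.0838    0.0650    0.0679]
  [  0.1315    0.1075    0.1666    0.1764    0.0955    1.0692    0.1663]
  [  0.0749    0.1210    0.0788    0.0898    0.0346    0.0750    1.1258]
Total output x = L · d:
  x_0 = 1.1277·23 + 0.0518·58 + 0.1003·9 + 0.1644·97 + 0.0537·92 + 0.0693·7 + 0.0764·63 = 56.0327
  x_1 = 0.1114·23 + 1.0681·58 + 0.0582·9 + 0.1546·97 + 0.0933·92 + 0.0609·7 + 0.1256·63 = 96.9500
  x_2 = 0.0610·23 + 0.0635·58 + 1.1714·9 + 0.1733·97 + 0.0998·92 + 0.0542·7 + 0.1588·63 = 52.0032
  x_3 = 0.0813·23 + 0.0989·58 + 0.1665·9 + 1.1147·97 + 0.0424·92 + 0.1109·7 + 0.1509·63 = 131.4126
  x_4 = 0.1487·23 + 0.1281·58 + 0.1401·9 + 0.1821·97 + 1.0838·92 + 0.0650·7 + 0.0679·63 = 134.2219
  x_5 = 0.1315·23 + 0.1075·58 + 0.1666·9 + 0.1764·97 + 0.0955·92 + 1.0692·7 + 0.1663·63 = 54.6129
  x_6 = 0.0749·23 + 0.1210·58 + 0.0788·9 + 0.0898·97 + 0.0346·92 + 0.0750·7 + 1.1258·63 = 92.8003
Output multipliers (column sums of L):
  Textiles: 1.7364
  Services: 1.6389
  Energy: 1.8819
  Transport: 2.0553
  Mining: 1.5032
  Construction: 1.5045
  Finance: 1.8716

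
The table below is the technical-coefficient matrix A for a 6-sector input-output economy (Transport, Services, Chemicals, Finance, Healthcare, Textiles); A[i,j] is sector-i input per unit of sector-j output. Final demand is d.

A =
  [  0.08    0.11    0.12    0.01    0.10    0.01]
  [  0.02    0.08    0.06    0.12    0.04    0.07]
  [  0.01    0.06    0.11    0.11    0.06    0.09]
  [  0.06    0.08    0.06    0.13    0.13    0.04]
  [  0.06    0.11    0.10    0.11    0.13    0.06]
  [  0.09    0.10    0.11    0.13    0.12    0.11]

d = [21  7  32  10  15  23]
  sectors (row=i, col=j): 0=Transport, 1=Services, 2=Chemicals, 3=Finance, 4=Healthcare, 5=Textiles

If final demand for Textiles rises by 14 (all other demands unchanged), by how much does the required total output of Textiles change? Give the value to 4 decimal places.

16.7253

Form M = I − A:
  [  0.92   -0.11   -0.12   -0.01   -0.10   -0.01]
  [ -0.02    0.92   -0.06   -0.12   -0.04   -0.07]
  [ -0.01   -0.06    0.89   -0.11   -0.06   -0.09]
  [ -0.06   -0.08   -0.06    0.87   -0.13   -0.04]
  [ -0.06   -0.11   -0.10   -0.11    0.87   -0.06]
  [ -0.09   -0.10   -0.11   -0.13   -0.12    0.89]
Leontief inverse L = M⁻¹:
  [  1.1166    0.1820    0.1963    0.0940    0.1729    0.0626]
  [  0.0593    1.1474    0.1274    0.2078    0.1161    0.1210]
  [  0.0540    0.1363    1.1895    0.2109    0.1469    0.1510]
  [  0.1107    0.1688    0.1479    1.2367    0.2293    0.1005]
  [  0.1156    0.2096    0.2009    0.2320    1.2391    0.1321]
  [  0.1580    0.2171    0.2299    0.2709    0.2492    1.1947]
Total output x = L · d:
  x_0 = 1.1166·21 + 0.1820·7 + 0.1963·32 + 0.0940·10 + 0.1729·15 + 0.0626·23 = 35.9770
  x_1 = 0.0593·21 + 1.1474·7 + 0.1274·32 + 0.2078·10 + 0.1161·15 + 0.1210·23 = 19.9538
  x_2 = 0.0540·21 + 0.1363·7 + 1.1895·32 + 0.2109·10 + 0.1469·15 + 0.1510·23 = 47.9359
  x_3 = 0.1107·21 + 0.1688·7 + 0.1479·32 + 1.2367·10 + 0.2293·15 + 0.1005·23 = 26.3571
  x_4 = 0.1156·21 + 0.2096·7 + 0.2009·32 + 0.2320·10 + 1.2391·15 + 0.1321·23 = 34.2684
  x_5 = 0.1580·21 + 0.2171·7 + 0.2299·32 + 0.2709·10 + 0.2492·15 + 1.1947·23 = 46.1179
Δx_5 = L[5,5] · Δd_5 = 1.1947 · 14 = 16.7253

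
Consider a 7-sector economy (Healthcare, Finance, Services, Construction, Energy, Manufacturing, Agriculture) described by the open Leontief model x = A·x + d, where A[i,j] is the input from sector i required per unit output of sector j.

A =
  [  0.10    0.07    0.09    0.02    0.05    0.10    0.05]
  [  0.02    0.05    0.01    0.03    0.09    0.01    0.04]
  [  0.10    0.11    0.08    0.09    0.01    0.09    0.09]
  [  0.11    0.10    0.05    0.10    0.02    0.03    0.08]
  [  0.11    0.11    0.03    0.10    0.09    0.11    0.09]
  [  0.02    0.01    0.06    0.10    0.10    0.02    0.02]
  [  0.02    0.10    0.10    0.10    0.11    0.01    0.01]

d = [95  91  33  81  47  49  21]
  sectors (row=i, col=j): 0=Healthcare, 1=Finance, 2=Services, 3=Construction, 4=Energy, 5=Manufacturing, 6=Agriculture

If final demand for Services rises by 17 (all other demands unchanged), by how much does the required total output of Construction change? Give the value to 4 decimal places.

1.7485

Form M = I − A:
  [  0.90   -0.07   -0.09   -0.02   -0.05   -0.10   -0.05]
  [ -0.02    0.95   -0.01   -0.03   -0.09   -0.01   -0.04]
  [ -0.10   -0.11    0.92   -0.09   -0.01   -0.09   -0.09]
  [ -0.11   -0.10   -0.05    0.90   -0.02   -0.03   -0.08]
  [ -0.11   -0.11   -0.03   -0.10    0.91   -0.11   -0.09]
  [ -0.02   -0.01   -0.06   -0.10   -0.10    0.98   -0.02]
  [ -0.02   -0.10   -0.10   -0.10   -0.11   -0.01    0.99]
Leontief inverse L = M⁻¹:
  [  1.1590    0.1351    0.1431    0.0839    0.1085    0.1485    0.0966]
  [  0.0537    1.0895    0.0345    0.0663    0.1247    0.0365    0.0673]
  [  0.1666    0.1870    1.1412    0.1638    0.0763    0.1387    0.1427]
  [  0.1710    0.1698    0.1029    1.1617    0.0764    0.0741    0.1272]
  [  0.1880    0.1978    0.0963    0.1860    1.1707    0.1687    0.1511]
  [  0.0728    0.0663    0.0964    0.1533    0.1387    1.0583    0.0615]
  [  0.0846    0.1715    0.1437    0.1645    0.1617    0.0576    1.0635]
Total output x = L · d:
  x_0 = 1.1590·95 + 0.1351·91 + 0.1431·33 + 0.0839·81 + 0.1085·47 + 0.1485·49 + 0.0966·21 = 148.3158
  x_1 = 0.0537·95 + 1.0895·91 + 0.0345·33 + 0.0663·81 + 0.1247·47 + 0.0365·49 + 0.0673·21 = 119.8126
  x_2 = 0.1666·95 + 0.1870·91 + 1.1412·33 + 0.1638·81 + 0.0763·47 + 0.1387·49 + 0.1427·21 = 97.1455
  x_3 = 0.1710·95 + 0.1698·91 + 0.1029·33 + 1.1617·81 + 0.0764·47 + 0.0741·49 + 0.1272·21 = 139.0753
  x_4 = 0.1880·95 + 0.1978·91 + 0.0963·33 + 0.1860·81 + 1.1707·47 + 0.1687·49 + 0.1511·21 = 120.5721
  x_5 = 0.0728·95 + 0.0663·91 + 0.0964·33 + 0.1533·81 + 0.1387·47 + 1.0583·49 + 0.0615·21 = 88.2113
  x_6 = 0.0846·95 + 0.1715·91 + 0.1437·33 + 0.1645·81 + 0.1617·47 + 0.0576·49 + 1.0635·21 = 74.4593
Δx_3 = L[3,2] · Δd_2 = 0.1029 · 17 = 1.7485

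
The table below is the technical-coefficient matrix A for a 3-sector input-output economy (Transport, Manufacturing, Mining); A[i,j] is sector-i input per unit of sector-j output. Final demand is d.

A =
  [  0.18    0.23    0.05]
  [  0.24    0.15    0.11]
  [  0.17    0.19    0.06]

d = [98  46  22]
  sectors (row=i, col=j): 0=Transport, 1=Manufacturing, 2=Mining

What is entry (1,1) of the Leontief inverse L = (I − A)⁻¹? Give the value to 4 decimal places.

L[1,1] = 1.3319

Form M = I − A:
  [  0.82   -0.23   -0.05]
  [ -0.24    0.85   -0.11]
  [ -0.17   -0.19    0.94]
Leontief inverse L = M⁻¹:
  [  1.3595    0.3943    0.1185]
  [  0.4268    1.3319    0.1786]
  [  0.3321    0.3405    1.1213]
Total output x = L · d:
  x_0 = 1.3595·98 + 0.3943·46 + 0.1185·22 = 153.9756
  x_1 = 0.4268·98 + 1.3319·46 + 0.1786·22 = 107.0251
  x_2 = 0.3321·98 + 0.3405·46 + 1.1213·22 = 72.8836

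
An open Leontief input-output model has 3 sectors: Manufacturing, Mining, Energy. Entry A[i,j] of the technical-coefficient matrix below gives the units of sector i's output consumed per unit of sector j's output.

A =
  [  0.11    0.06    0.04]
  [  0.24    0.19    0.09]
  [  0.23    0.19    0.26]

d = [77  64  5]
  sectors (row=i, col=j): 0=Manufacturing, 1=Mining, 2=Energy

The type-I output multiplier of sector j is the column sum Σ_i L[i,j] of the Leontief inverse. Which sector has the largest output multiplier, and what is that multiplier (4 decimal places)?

Manufacturing (2.0369)

Form M = I − A:
  [  0.89   -0.06   -0.04]
  [ -0.24    0.81   -0.09]
  [ -0.23   -0.19    0.74]
Leontief inverse L = M⁻¹:
  [  1.1715    0.1046    0.0760]
  [  0.3989    1.3064    0.1805]
  [  0.4665    0.3680    1.4213]
Total output x = L · d:
  x_0 = 1.1715·77 + 0.1046·64 + 0.0760·5 = 97.2777
  x_1 = 0.3989·77 + 1.3064·64 + 0.1805·5 = 115.2330
  x_2 = 0.4665·77 + 0.3680·64 + 1.4213·5 = 66.5786
Output multipliers (column sums of L):
  Manufacturing: 2.0369
  Mining: 1.7790
  Energy: 1.6778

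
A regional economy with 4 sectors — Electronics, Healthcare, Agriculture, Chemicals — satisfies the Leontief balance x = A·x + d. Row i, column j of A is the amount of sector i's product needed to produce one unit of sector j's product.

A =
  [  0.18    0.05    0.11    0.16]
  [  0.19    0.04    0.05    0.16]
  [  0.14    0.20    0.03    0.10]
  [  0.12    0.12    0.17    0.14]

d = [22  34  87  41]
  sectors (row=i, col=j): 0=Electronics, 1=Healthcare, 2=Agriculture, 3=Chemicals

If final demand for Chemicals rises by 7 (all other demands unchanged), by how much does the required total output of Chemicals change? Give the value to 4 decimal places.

Form M = I − A:
  [  0.82   -0.05   -0.11   -0.16]
  [ -0.19    0.96   -0.05   -0.16]
  [ -0.14   -0.20    0.97   -0.10]
  [ -0.12   -0.12   -0.17    0.86]
Leontief inverse L = M⁻¹:
  [  1.3348    0.1513    0.2119    0.3011]
  [  0.3275    1.1249    0.1454    0.2871]
  [  0.2900    0.2778    1.1195    0.2358]
  [  0.2893    0.2330    0.2712    1.2915]
Total output x = L · d:
  x_0 = 1.3348·22 + 0.1513·34 + 0.2119·87 + 0.3011·41 = 65.2974
  x_1 = 0.3275·22 + 1.1249·34 + 0.1454·87 + 0.2871·41 = 69.8784
  x_2 = 0.2900·22 + 0.2778·34 + 1.1195·87 + 0.2358·41 = 122.8867
  x_3 = 0.2893·22 + 0.2330·34 + 0.2712·87 + 1.2915·41 = 90.8277
Δx_3 = L[3,3] · Δd_3 = 1.2915 · 7 = 9.0404

9.0404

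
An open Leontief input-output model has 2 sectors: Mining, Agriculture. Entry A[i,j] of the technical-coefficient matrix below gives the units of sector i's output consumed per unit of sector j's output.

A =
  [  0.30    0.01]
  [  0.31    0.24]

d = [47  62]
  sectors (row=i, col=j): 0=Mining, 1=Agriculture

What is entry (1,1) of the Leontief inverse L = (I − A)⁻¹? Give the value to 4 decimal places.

L[1,1] = 1.3235

Form M = I − A:
  [  0.70   -0.01]
  [ -0.31    0.76]
Leontief inverse L = M⁻¹:
  [  1.4369    0.0189]
  [  0.5861    1.3235]
Total output x = L · d:
  x_0 = 1.4369·47 + 0.0189·62 = 68.7086
  x_1 = 0.5861·47 + 1.3235·62 = 109.6048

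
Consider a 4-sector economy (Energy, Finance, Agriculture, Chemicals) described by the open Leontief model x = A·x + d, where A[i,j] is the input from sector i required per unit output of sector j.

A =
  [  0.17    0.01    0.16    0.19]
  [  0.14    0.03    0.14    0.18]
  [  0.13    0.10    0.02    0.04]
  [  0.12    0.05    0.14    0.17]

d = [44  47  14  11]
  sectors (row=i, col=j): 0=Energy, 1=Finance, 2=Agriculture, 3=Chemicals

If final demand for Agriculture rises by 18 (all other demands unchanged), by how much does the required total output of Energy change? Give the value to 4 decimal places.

4.8105

Form M = I − A:
  [  0.83   -0.01   -0.16   -0.19]
  [ -0.14    0.97   -0.14   -0.18]
  [ -0.13   -0.10    0.98   -0.04]
  [ -0.12   -0.05   -0.14    0.83]
Leontief inverse L = M⁻¹:
  [  1.3032    0.0577    0.2673    0.3237]
  [  0.2628    1.0741    0.2399    0.3046]
  [  0.2095    0.1211    1.0900    0.1267]
  [  0.2396    0.0935    0.2369    1.2914]
Total output x = L · d:
  x_0 = 1.3032·44 + 0.0577·47 + 0.2673·14 + 0.3237·11 = 67.3541
  x_1 = 0.2628·44 + 1.0741·47 + 0.2399·14 + 0.3046·11 = 68.7528
  x_2 = 0.2095·44 + 0.1211·47 + 1.0900·14 + 0.1267·11 = 31.5608
  x_3 = 0.2396·44 + 0.0935·47 + 0.2369·14 + 1.2914·11 = 32.4562
Δx_0 = L[0,2] · Δd_2 = 0.2673 · 18 = 4.8105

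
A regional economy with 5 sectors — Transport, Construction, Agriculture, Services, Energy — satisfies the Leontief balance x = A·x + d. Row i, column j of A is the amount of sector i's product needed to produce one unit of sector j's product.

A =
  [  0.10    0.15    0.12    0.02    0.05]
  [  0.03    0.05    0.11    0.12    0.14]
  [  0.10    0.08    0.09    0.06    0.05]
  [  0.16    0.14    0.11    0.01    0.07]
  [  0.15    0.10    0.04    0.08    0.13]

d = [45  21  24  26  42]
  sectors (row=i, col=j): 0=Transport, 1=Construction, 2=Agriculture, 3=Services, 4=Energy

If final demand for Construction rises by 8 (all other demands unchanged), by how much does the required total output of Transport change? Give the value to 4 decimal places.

Form M = I − A:
  [  0.90   -0.15   -0.12   -0.02   -0.05]
  [ -0.03    0.95   -0.11   -0.12   -0.14]
  [ -0.10   -0.08    0.91   -0.06   -0.05]
  [ -0.16   -0.14   -0.11    0.99   -0.07]
  [ -0.15   -0.10   -0.04   -0.08    0.87]
Leontief inverse L = M⁻¹:
  [  1.1734    0.2252    0.1961    0.0726    0.1208]
  [  0.1238    1.1349    0.1833    0.1685    0.2138]
  [  0.1694    0.1504    1.1563    0.1005    0.1085]
  [  0.2434    0.2275    0.1950    1.0663    0.1476]
  [  0.2467    0.1971    0.1260    0.1346    1.2134]
Total output x = L · d:
  x_0 = 1.1734·45 + 0.2252·21 + 0.1961·24 + 0.0726·26 + 0.1208·42 = 69.2022
  x_1 = 0.1238·45 + 1.1349·21 + 0.1833·24 + 0.1685·26 + 0.2138·42 = 47.1637
  x_2 = 0.1694·45 + 0.1504·21 + 1.1563·24 + 0.1005·26 + 0.1085·42 = 45.7031
  x_3 = 0.2434·45 + 0.2275·21 + 0.1950·24 + 1.0663·26 + 0.1476·42 = 54.3368
  x_4 = 0.2467·45 + 0.1971·21 + 0.1260·24 + 0.1346·26 + 1.2134·42 = 72.7262
Δx_0 = L[0,1] · Δd_1 = 0.2252 · 8 = 1.8017

1.8017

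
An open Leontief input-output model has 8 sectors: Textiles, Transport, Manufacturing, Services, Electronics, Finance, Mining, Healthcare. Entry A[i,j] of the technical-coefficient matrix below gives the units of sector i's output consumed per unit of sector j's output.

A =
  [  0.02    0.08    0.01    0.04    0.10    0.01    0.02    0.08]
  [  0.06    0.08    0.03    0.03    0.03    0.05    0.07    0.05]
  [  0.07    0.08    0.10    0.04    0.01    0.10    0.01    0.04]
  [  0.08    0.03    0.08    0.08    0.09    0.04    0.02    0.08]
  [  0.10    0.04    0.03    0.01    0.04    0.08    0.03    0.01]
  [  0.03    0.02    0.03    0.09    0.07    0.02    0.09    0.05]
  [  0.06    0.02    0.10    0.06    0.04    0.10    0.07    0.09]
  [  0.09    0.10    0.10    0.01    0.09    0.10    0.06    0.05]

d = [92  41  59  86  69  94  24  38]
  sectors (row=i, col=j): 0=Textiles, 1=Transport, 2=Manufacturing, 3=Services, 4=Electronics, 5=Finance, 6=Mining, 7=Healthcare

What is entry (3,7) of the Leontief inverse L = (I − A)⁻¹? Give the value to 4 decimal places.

L[3,7] = 0.1277

Form M = I − A:
  [  0.98   -0.08   -0.01   -0.04   -0.10   -0.01   -0.02   -0.08]
  [ -0.06    0.92   -0.03   -0.03   -0.03   -0.05   -0.07   -0.05]
  [ -0.07   -0.08    0.90   -0.04   -0.01   -0.10   -0.01   -0.04]
  [ -0.08   -0.03   -0.08    0.92   -0.09   -0.04   -0.02   -0.08]
  [ -0.10   -0.04   -0.03   -0.01    0.96   -0.08   -0.03   -0.01]
  [ -0.03   -0.02   -0.03   -0.09   -0.07    0.98   -0.09   -0.05]
  [ -0.06   -0.02   -0.10   -0.06   -0.04   -0.10    0.93   -0.09]
  [ -0.09   -0.10   -0.10   -0.01   -0.09   -0.10   -0.06    0.95]
Leontief inverse L = M⁻¹:
  [  1.0651    0.1191    0.0458    0.0633    0.1375    0.0520    0.0504    0.1122]
  [  0.1041    1.1217    0.0716    0.0621    0.0724    0.0942    0.1062    0.0918]
  [  0.1168    0.1280    1.1449    0.0779    0.0559    0.1457    0.0475    0.0841]
  [  0.1386    0.0835    0.1321    1.1174    0.1445    0.0954    0.0568    0.1277]
  [  0.1324    0.0730    0.0581    0.0374    1.0764    0.1107    0.0580    0.0432]
  [  0.0795    0.0586    0.0771    0.1235    0.1142    1.0684    0.1226    0.0925]
  [  0.1216    0.0760    0.1622    0.1062    0.0987    0.1628    1.1159    0.1453]
  [  0.1542    0.1616    0.1577    0.0558    0.1483    0.1644    0.1104    1.1061]
Total output x = L · d:
  x_0 = 1.0651·92 + 0.1191·41 + 0.0458·59 + 0.0633·86 + 0.1375·69 + 0.0520·94 + 0.0504·24 + 0.1122·38 = 130.8704
  x_1 = 0.1041·92 + 1.1217·41 + 0.0716·59 + 0.0621·86 + 0.0724·69 + 0.0942·94 + 0.1062·24 + 0.0918·38 = 85.0270
  x_2 = 0.1168·92 + 0.1280·41 + 1.1449·59 + 0.0779·86 + 0.0559·69 + 0.1457·94 + 0.0475·24 + 0.0841·38 = 112.1311
  x_3 = 0.1386·92 + 0.0835·41 + 0.1321·59 + 1.1174·86 + 0.1445·69 + 0.0954·94 + 0.0568·24 + 0.1277·38 = 145.2236
  x_4 = 0.1324·92 + 0.0730·41 + 0.0581·59 + 0.0374·86 + 1.0764·69 + 0.1107·94 + 0.0580·24 + 0.0432·38 = 109.5333
  x_5 = 0.0795·92 + 0.0586·41 + 0.0771·59 + 0.1235·86 + 0.1142·69 + 1.0684·94 + 0.1226·24 + 0.0925·38 = 139.6529
  x_6 = 0.1216·92 + 0.0760·41 + 0.1622·59 + 0.1062·86 + 0.0987·69 + 0.1628·94 + 1.1159·24 + 0.1453·38 = 87.4204
  x_7 = 0.1542·92 + 0.1616·41 + 0.1577·59 + 0.0558·86 + 0.1483·69 + 0.1644·94 + 0.1104·24 + 1.1061·38 = 105.2788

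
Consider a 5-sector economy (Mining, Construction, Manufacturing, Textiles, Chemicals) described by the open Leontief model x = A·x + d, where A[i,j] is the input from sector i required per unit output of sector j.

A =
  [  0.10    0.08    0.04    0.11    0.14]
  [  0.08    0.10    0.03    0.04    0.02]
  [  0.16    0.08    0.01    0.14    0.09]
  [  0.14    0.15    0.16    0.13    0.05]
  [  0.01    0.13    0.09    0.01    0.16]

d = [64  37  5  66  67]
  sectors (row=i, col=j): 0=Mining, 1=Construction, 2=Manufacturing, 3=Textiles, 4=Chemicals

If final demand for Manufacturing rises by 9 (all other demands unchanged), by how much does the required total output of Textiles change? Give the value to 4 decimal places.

Form M = I − A:
  [  0.90   -0.08   -0.04   -0.11   -0.14]
  [ -0.08    0.90   -0.03   -0.04   -0.02]
  [ -0.16   -0.08    0.99   -0.14   -0.09]
  [ -0.14   -0.15   -0.16    0.87   -0.05]
  [ -0.01   -0.13   -0.09   -0.01    0.84]
Leontief inverse L = M⁻¹:
  [  1.1743    0.1745    0.1012    0.1753    0.2212]
  [  0.1253    1.1491    0.0580    0.0787    0.0591]
  [  0.2422    0.1777    1.0755    0.2138    0.1726]
  [  0.2587    0.2705    0.2314    1.2335    0.1478]
  [  0.0624    0.2022    0.1282    0.0519    1.2225]
Total output x = L · d:
  x_0 = 1.1743·64 + 0.1745·37 + 0.1012·5 + 0.1753·66 + 0.2212·67 = 108.5114
  x_1 = 0.1253·64 + 1.1491·37 + 0.0580·5 + 0.0787·66 + 0.0591·67 = 59.9834
  x_2 = 0.2422·64 + 0.1777·37 + 1.0755·5 + 0.2138·66 + 0.1726·67 = 53.1270
  x_3 = 0.2587·64 + 0.2705·37 + 0.2314·5 + 1.2335·66 + 0.1478·67 = 119.0365
  x_4 = 0.0624·64 + 0.2022·37 + 0.1282·5 + 0.0519·66 + 1.2225·67 = 97.4461
Δx_3 = L[3,2] · Δd_2 = 0.2314 · 9 = 2.0830

2.0830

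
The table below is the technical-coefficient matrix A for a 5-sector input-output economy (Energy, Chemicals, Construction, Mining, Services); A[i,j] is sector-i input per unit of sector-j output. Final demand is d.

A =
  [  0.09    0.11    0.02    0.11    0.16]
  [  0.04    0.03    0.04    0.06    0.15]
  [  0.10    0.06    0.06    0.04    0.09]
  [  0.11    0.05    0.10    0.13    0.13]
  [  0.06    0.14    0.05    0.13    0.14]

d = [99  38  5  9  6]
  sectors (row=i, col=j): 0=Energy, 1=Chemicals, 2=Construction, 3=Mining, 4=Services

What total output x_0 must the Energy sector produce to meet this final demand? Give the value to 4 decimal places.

Form M = I − A:
  [  0.91   -0.11   -0.02   -0.11   -0.16]
  [ -0.04    0.97   -0.04   -0.06   -0.15]
  [ -0.10   -0.06    0.94   -0.04   -0.09]
  [ -0.11   -0.05   -0.10    0.87   -0.13]
  [ -0.06   -0.14   -0.05   -0.13    0.86]
Leontief inverse L = M⁻¹:
  [  1.1585    0.1877    0.0697    0.2055    0.2866]
  [  0.0860    1.0850    0.0735    0.1237    0.2316]
  [  0.1494    0.1155    1.0924    0.1037    0.1779]
  [  0.1883    0.1317    0.1541    1.2282    0.2598]
  [  0.1320    0.2164    0.1036    0.2262    1.2701]
Total output x = L · d:
  x_0 = 1.1585·99 + 0.1877·38 + 0.0697·5 + 0.2055·9 + 0.2866·6 = 125.7448
  x_1 = 0.0860·99 + 1.0850·38 + 0.0735·5 + 0.1237·9 + 0.2316·6 = 52.6150
  x_2 = 0.1494·99 + 0.1155·38 + 1.0924·5 + 0.1037·9 + 0.1779·6 = 26.6427
  x_3 = 0.1883·99 + 0.1317·38 + 0.1541·5 + 1.2282·9 + 0.2598·6 = 37.0310
  x_4 = 0.1320·99 + 0.2164·38 + 0.1036·5 + 0.2262·9 + 1.2701·6 = 31.4616

125.7448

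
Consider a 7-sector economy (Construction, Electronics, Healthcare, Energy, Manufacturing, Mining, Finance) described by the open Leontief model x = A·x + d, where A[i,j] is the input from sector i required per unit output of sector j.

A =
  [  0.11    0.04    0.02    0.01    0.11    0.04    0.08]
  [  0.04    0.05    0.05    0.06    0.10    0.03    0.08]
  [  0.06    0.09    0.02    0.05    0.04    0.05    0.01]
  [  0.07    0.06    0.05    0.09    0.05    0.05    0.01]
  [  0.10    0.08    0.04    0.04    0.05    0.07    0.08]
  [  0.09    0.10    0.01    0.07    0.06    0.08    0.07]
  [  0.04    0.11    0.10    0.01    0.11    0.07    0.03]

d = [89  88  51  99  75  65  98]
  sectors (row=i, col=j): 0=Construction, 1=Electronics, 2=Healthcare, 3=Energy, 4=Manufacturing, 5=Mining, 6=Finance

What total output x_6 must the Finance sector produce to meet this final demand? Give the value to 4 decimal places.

Form M = I − A:
  [  0.89   -0.04   -0.02   -0.01   -0.11   -0.04   -0.08]
  [ -0.04    0.95   -0.05   -0.06   -0.10   -0.03   -0.08]
  [ -0.06   -0.09    0.98   -0.05   -0.04   -0.05   -0.01]
  [ -0.07   -0.06   -0.05    0.91   -0.05   -0.05   -0.01]
  [ -0.10   -0.08   -0.04   -0.04    0.95   -0.07   -0.08]
  [ -0.09   -0.10   -0.01   -0.07   -0.06    0.92   -0.07]
  [ -0.04   -0.11   -0.10   -0.01   -0.11   -0.07    0.97]
Leontief inverse L = M⁻¹:
  [  1.1668    0.0934    0.0509    0.0368    0.1685    0.0808    0.1246]
  [  0.0920    1.1040    0.0819    0.0917    0.1532    0.0701    0.1181]
  [  0.1013    0.1281    1.0415    0.0770    0.0831    0.0790    0.0430]
  [  0.1196    0.1053    0.0745    1.1226    0.0977    0.0846    0.0451]
  [  0.1595    0.1388    0.0737    0.0741    1.1145    0.1139    0.1263]
  [  0.1523    0.1606    0.0457    0.1083    0.1271    1.1259    0.1191]
  [  0.0993    0.1707    0.1312    0.0476    0.1695    0.1145    1.0773]
Total output x = L · d:
  x_0 = 1.1668·89 + 0.0934·88 + 0.0509·51 + 0.0368·99 + 0.1685·75 + 0.0808·65 + 0.1246·98 = 148.4054
  x_1 = 0.0920·89 + 1.1040·88 + 0.0819·51 + 0.0917·99 + 0.1532·75 + 0.0701·65 + 0.1181·98 = 146.2218
  x_2 = 0.1013·89 + 0.1281·88 + 1.0415·51 + 0.0770·99 + 0.0831·75 + 0.0790·65 + 0.0430·98 = 96.6014
  x_3 = 0.1196·89 + 0.1053·88 + 0.0745·51 + 1.1226·99 + 0.0977·75 + 0.0846·65 + 0.0451·98 = 152.0890
  x_4 = 0.1595·89 + 0.1388·88 + 0.0737·51 + 0.0741·99 + 1.1145·75 + 0.1139·65 + 0.1263·98 = 140.8665
  x_5 = 0.1523·89 + 0.1606·88 + 0.0457·51 + 0.1083·99 + 0.1271·75 + 1.1259·65 + 0.1191·98 = 135.1216
  x_6 = 0.0993·89 + 0.1707·88 + 0.1312·51 + 0.0476·99 + 0.1695·75 + 0.1145·65 + 1.0773·98 = 160.9850

160.9850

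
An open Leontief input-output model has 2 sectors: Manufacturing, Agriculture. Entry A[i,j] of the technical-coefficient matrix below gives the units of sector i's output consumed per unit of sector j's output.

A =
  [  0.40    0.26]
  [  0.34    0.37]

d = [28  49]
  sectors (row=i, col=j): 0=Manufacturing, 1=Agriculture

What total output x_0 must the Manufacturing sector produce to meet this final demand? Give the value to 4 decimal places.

Form M = I − A:
  [  0.60   -0.26]
  [ -0.34    0.63]
Leontief inverse L = M⁻¹:
  [  2.1754    0.8978]
  [  1.1740    2.0718]
Total output x = L · d:
  x_0 = 2.1754·28 + 0.8978·49 = 104.9033
  x_1 = 1.1740·28 + 2.0718·49 = 134.3923

104.9033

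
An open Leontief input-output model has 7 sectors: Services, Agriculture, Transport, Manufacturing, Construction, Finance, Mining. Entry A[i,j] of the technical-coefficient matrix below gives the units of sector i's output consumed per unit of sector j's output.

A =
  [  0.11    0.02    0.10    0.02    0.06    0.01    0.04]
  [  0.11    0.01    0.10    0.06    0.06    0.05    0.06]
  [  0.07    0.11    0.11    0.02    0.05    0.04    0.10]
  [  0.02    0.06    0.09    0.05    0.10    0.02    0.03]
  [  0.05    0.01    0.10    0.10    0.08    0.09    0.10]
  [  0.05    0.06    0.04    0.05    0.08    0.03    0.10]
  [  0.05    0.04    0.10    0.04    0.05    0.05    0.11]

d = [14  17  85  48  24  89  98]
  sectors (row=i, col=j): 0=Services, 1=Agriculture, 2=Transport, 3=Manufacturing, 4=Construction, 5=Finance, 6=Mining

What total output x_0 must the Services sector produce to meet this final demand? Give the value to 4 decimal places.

47.8189

Form M = I − A:
  [  0.89   -0.02   -0.10   -0.02   -0.06   -0.01   -0.04]
  [ -0.11    0.99   -0.10   -0.06   -0.06   -0.05   -0.06]
  [ -0.07   -0.11    0.89   -0.02   -0.05   -0.04   -0.10]
  [ -0.02   -0.06   -0.09    0.95   -0.10   -0.02   -0.03]
  [ -0.05   -0.01   -0.10   -0.10    0.92   -0.09   -0.10]
  [ -0.05   -0.06   -0.04   -0.05   -0.08    0.97   -0.10]
  [ -0.05   -0.04   -0.10   -0.04   -0.05   -0.05    0.89]
Leontief inverse L = M⁻¹:
  [  1.1567    0.0513    0.1637    0.0474    0.1009    0.0363    0.0909]
  [  0.1636    1.0498    0.1761    0.0948    0.1128    0.0818    0.1230]
  [  0.1345    0.1522    1.1969    0.0603    0.1066    0.0787    0.1736]
  [  0.0639    0.0924    0.1556    1.0848    0.1457    0.0521    0.0854]
  [  0.1069    0.0584    0.1877    0.1447    1.1447    0.1302    0.1780]
  [  0.0979    0.0917    0.1103    0.0864    0.1289    1.0632    0.1598]
  [  0.1018    0.0798    0.1753    0.0754    0.1008    0.0839    1.1766]
Total output x = L · d:
  x_0 = 1.1567·14 + 0.0513·17 + 0.1637·85 + 0.0474·48 + 0.1009·24 + 0.0363·89 + 0.0909·98 = 47.8189
  x_1 = 0.1636·14 + 1.0498·17 + 0.1761·85 + 0.0948·48 + 0.1128·24 + 0.0818·89 + 0.1230·98 = 61.6955
  x_2 = 0.1345·14 + 0.1522·17 + 1.1969·85 + 0.0603·48 + 0.1066·24 + 0.0787·89 + 0.1736·98 = 135.6814
  x_3 = 0.0639·14 + 0.0924·17 + 0.1556·85 + 1.0848·48 + 0.1457·24 + 0.0521·89 + 0.0854·98 = 84.2629
  x_4 = 0.1069·14 + 0.0584·17 + 0.1877·85 + 0.1447·48 + 1.1447·24 + 0.1302·89 + 0.1780·98 = 81.8877
  x_5 = 0.0979·14 + 0.0917·17 + 0.1103·85 + 0.0864·48 + 0.1289·24 + 1.0632·89 + 0.1598·98 = 129.8288
  x_6 = 0.1018·14 + 0.0798·17 + 0.1753·85 + 0.0754·48 + 0.1008·24 + 0.0839·89 + 1.1766·98 = 146.4980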